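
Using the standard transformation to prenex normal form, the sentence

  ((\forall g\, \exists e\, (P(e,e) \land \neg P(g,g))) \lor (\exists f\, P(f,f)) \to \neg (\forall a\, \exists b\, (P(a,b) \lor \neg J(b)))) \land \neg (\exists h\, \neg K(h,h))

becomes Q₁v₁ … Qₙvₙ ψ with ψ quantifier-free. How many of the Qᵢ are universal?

Eliminate → and ↔ using ¬ and ∨.
  (\neg ((\forall g\, \exists e\, (P(e,e) \land \neg P(g,g))) \lor (\exists f\, P(f,f))) \lor \neg (\forall a\, \exists b\, (P(a,b) \lor \neg J(b)))) \land \neg (\exists h\, \neg K(h,h))
Move each ¬ inward, flipping quantifiers it crosses:
  ((\exists g\, \forall e\, (\neg P(e,e) \lor P(g,g))) \land (\forall f\, \neg P(f,f)) \lor (\exists a\, \forall b\, (\neg P(a,b) \land J(b)))) \land (\forall h\, K(h,h))
All bound variables are already distinct, so no renaming is needed.
Finally move all quantifiers to the prefix:
  \exists g\, \forall e\, \forall f\, \exists a\, \forall b\, \forall h\, (((\neg P(e,e) \lor P(g,g)) \land \neg P(f,f) \lor \neg P(a,b) \land J(b)) \land K(h,h))
The prefix is \exists g \forall e \forall f \exists a \forall b \forall h: 4 universal, 2 existential.

4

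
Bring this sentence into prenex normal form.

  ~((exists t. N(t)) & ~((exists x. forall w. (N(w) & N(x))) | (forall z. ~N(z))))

forall t. exists x. forall w. forall z. (~N(t) | N(w) & N(x) | ~N(z))

Drive negations inward (¬∀x A ≡ ∃x ¬A, ¬∃x A ≡ ∀x ¬A, De Morgan for ∧/∨):
  (forall t. ~N(t)) | (exists x. forall w. (N(w) & N(x))) | (forall z. ~N(z))
Finally move all quantifiers to the prefix:
  forall t. exists x. forall w. forall z. (~N(t) | N(w) & N(x) | ~N(z))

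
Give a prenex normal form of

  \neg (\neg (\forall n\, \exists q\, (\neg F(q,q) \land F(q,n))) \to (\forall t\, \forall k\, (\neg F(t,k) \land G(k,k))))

First replace A → B with ¬A ∨ B.
  \neg (\neg \neg (\forall n\, \exists q\, (\neg F(q,q) \land F(q,n))) \lor (\forall t\, \forall k\, (\neg F(t,k) \land G(k,k))))
Drive negations inward (¬∀x A ≡ ∃x ¬A, ¬∃x A ≡ ∀x ¬A, De Morgan for ∧/∨):
  (\exists n\, \forall q\, (F(q,q) \lor \neg F(q,n))) \land (\exists t\, \exists k\, (F(t,k) \lor \neg G(k,k)))
Pull the quantifiers to the front (each side's bound variable is not free in the other side):
  \exists n\, \forall q\, \exists t\, \exists k\, ((F(q,q) \lor \neg F(q,n)) \land (F(t,k) \lor \neg G(k,k)))

\exists n\, \forall q\, \exists t\, \exists k\, ((F(q,q) \lor \neg F(q,n)) \land (F(t,k) \lor \neg G(k,k)))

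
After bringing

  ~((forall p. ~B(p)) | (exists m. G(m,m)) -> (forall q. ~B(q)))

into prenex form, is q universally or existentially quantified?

existential

First replace A → B with ¬A ∨ B.
  ~(~((forall p. ~B(p)) | (exists m. G(m,m))) | (forall q. ~B(q)))
Push ¬ through the quantifiers and connectives to reach negation normal form:
  ((forall p. ~B(p)) | (exists m. G(m,m))) & (exists q. B(q))
Finally move all quantifiers to the prefix:
  forall p. exists m. exists q. ((~B(p) | G(m,m)) & B(q))
The quantifier forall q sits under an odd number of negations (counting the antecedent side of each →), so it flips to exists q.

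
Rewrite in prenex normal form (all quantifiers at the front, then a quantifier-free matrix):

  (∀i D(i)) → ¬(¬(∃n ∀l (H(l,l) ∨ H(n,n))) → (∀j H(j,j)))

∃i ∀n ∃l ∃j (¬D(i) ∨ ¬H(l,l) ∧ ¬H(n,n) ∧ ¬H(j,j))

Eliminate → and ↔ using ¬ and ∨.
  ¬(∀i D(i)) ∨ ¬(¬¬(∃n ∀l (H(l,l) ∨ H(n,n))) ∨ (∀j H(j,j)))
Push ¬ through the quantifiers and connectives to reach negation normal form:
  (∃i ¬D(i)) ∨ (∀n ∃l (¬H(l,l) ∧ ¬H(n,n))) ∧ (∃j ¬H(j,j))
All bound variables are already distinct, so no renaming is needed.
Finally move all quantifiers to the prefix:
  ∃i ∀n ∃l ∃j (¬D(i) ∨ ¬H(l,l) ∧ ¬H(n,n) ∧ ¬H(j,j))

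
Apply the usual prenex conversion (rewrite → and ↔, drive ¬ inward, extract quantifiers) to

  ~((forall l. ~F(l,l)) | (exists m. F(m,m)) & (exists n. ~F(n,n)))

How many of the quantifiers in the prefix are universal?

Move each ¬ inward, flipping quantifiers it crosses:
  (exists l. F(l,l)) & ((forall m. ~F(m,m)) | (forall n. F(n,n)))
All bound variables are already distinct, so no renaming is needed.
Finally move all quantifiers to the prefix:
  exists l. forall m. forall n. (F(l,l) & (~F(m,m) | F(n,n)))
The prefix is exists l forall m forall n: 2 universal, 1 existential.

2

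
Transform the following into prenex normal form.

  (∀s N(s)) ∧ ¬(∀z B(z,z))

∀s ∃z (N(s) ∧ ¬B(z,z))

Move each ¬ inward, flipping quantifiers it crosses:
  (∀s N(s)) ∧ (∃z ¬B(z,z))
All bound variables are already distinct, so no renaming is needed.
Finally move all quantifiers to the prefix:
  ∀s ∃z (N(s) ∧ ¬B(z,z))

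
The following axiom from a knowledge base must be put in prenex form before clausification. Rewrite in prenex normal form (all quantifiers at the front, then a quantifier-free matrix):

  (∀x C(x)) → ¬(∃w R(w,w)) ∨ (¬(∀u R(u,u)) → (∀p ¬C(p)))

∃x ∀w ∀u ∀p (¬C(x) ∨ ¬R(w,w) ∨ R(u,u) ∨ ¬C(p))

Eliminate → and ↔ using ¬ and ∨.
  ¬(∀x C(x)) ∨ ¬(∃w R(w,w)) ∨ ¬¬(∀u R(u,u)) ∨ (∀p ¬C(p))
Push ¬ through the quantifiers and connectives to reach negation normal form:
  (∃x ¬C(x)) ∨ (∀w ¬R(w,w)) ∨ (∀u R(u,u)) ∨ (∀p ¬C(p))
Pull the quantifiers to the front (each side's bound variable is not free in the other side):
  ∃x ∀w ∀u ∀p (¬C(x) ∨ ¬R(w,w) ∨ R(u,u) ∨ ¬C(p))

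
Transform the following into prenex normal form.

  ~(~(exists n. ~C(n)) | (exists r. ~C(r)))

Move each ¬ inward, flipping quantifiers it crosses:
  (exists n. ~C(n)) & (forall r. C(r))
All bound variables are already distinct, so no renaming is needed.
Pull the quantifiers to the front (each side's bound variable is not free in the other side):
  exists n. forall r. (~C(n) & C(r))

exists n. forall r. (~C(n) & C(r))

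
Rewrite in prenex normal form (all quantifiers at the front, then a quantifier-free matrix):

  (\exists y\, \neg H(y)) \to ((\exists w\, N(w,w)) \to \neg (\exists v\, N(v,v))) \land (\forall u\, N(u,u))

\forall y\, \forall w\, \forall v\, \forall u\, (H(y) \lor (\neg N(w,w) \lor \neg N(v,v)) \land N(u,u))

First replace A → B with ¬A ∨ B.
  \neg (\exists y\, \neg H(y)) \lor (\neg (\exists w\, N(w,w)) \lor \neg (\exists v\, N(v,v))) \land (\forall u\, N(u,u))
Push ¬ through the quantifiers and connectives to reach negation normal form:
  (\forall y\, H(y)) \lor ((\forall w\, \neg N(w,w)) \lor (\forall v\, \neg N(v,v))) \land (\forall u\, N(u,u))
Pull the quantifiers to the front (each side's bound variable is not free in the other side):
  \forall y\, \forall w\, \forall v\, \forall u\, (H(y) \lor (\neg N(w,w) \lor \neg N(v,v)) \land N(u,u))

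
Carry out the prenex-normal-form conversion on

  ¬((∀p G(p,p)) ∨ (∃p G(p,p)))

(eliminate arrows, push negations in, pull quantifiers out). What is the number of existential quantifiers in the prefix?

Move each ¬ inward, flipping quantifiers it crosses:
  (∃p ¬G(p,p)) ∧ (∀p ¬G(p,p))
Standardize variables apart so no two quantifiers bind the same name: p↦b.
  (∃p ¬G(p,p)) ∧ (∀b ¬G(b,b))
Extract every quantifier outward, since the variables are now distinct and don't occur free across branches:
  ∃p ∀b (¬G(p,p) ∧ ¬G(b,b))
The prefix is ∃p ∀b: 1 universal, 1 existential.

1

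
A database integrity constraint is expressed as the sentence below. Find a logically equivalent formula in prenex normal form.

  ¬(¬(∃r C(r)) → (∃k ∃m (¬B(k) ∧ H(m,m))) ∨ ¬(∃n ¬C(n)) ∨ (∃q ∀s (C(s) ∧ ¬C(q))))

∀r ∀k ∀m ∃n ∀q ∃s (¬C(r) ∧ (B(k) ∨ ¬H(m,m)) ∧ ¬C(n) ∧ (¬C(s) ∨ C(q)))

Rewrite implications/biconditionals: A → B as ¬A ∨ B.
  ¬(¬¬(∃r C(r)) ∨ (∃k ∃m (¬B(k) ∧ H(m,m))) ∨ ¬(∃n ¬C(n)) ∨ (∃q ∀s (C(s) ∧ ¬C(q))))
Move each ¬ inward, flipping quantifiers it crosses:
  (∀r ¬C(r)) ∧ (∀k ∀m (B(k) ∨ ¬H(m,m))) ∧ (∃n ¬C(n)) ∧ (∀q ∃s (¬C(s) ∨ C(q)))
Pull the quantifiers to the front (each side's bound variable is not free in the other side):
  ∀r ∀k ∀m ∃n ∀q ∃s (¬C(r) ∧ (B(k) ∨ ¬H(m,m)) ∧ ¬C(n) ∧ (¬C(s) ∨ C(q)))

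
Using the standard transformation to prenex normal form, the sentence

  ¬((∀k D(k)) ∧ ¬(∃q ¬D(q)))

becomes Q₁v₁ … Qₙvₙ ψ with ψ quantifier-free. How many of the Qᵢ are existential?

Drive negations inward (¬∀x A ≡ ∃x ¬A, ¬∃x A ≡ ∀x ¬A, De Morgan for ∧/∨):
  (∃k ¬D(k)) ∨ (∃q ¬D(q))
All bound variables are already distinct, so no renaming is needed.
Extract every quantifier outward, since the variables are now distinct and don't occur free across branches:
  ∃k ∃q (¬D(k) ∨ ¬D(q))
The prefix is ∃k ∃q: 0 universal, 2 existential.

2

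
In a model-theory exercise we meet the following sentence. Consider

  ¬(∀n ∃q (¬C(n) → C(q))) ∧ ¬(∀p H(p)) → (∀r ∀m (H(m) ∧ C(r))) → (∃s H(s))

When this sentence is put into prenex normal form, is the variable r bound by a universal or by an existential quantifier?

existential

First replace A → B with ¬A ∨ B.
  ¬(¬(∀n ∃q (¬¬C(n) ∨ C(q))) ∧ ¬(∀p H(p))) ∨ ¬(∀r ∀m (H(m) ∧ C(r))) ∨ (∃s H(s))
Drive negations inward (¬∀x A ≡ ∃x ¬A, ¬∃x A ≡ ∀x ¬A, De Morgan for ∧/∨):
  (∀n ∃q (C(n) ∨ C(q))) ∨ (∀p H(p)) ∨ (∃r ∃m (¬H(m) ∨ ¬C(r))) ∨ (∃s H(s))
All bound variables are already distinct, so no renaming is needed.
Pull the quantifiers to the front (each side's bound variable is not free in the other side):
  ∀n ∃q ∀p ∃r ∃m ∃s (C(n) ∨ C(q) ∨ H(p) ∨ ¬H(m) ∨ ¬C(r) ∨ H(s))
The quantifier ∀r sits under an odd number of negations (counting the antecedent side of each →), so it flips to ∃r.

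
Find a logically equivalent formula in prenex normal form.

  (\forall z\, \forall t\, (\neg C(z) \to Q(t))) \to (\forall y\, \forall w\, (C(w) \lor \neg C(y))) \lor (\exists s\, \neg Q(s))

\exists z\, \exists t\, \forall y\, \forall w\, \exists s\, (\neg C(z) \land \neg Q(t) \lor C(w) \lor \neg C(y) \lor \neg Q(s))

First replace A → B with ¬A ∨ B.
  \neg (\forall z\, \forall t\, (\neg \neg C(z) \lor Q(t))) \lor (\forall y\, \forall w\, (C(w) \lor \neg C(y))) \lor (\exists s\, \neg Q(s))
Push ¬ through the quantifiers and connectives to reach negation normal form:
  (\exists z\, \exists t\, (\neg C(z) \land \neg Q(t))) \lor (\forall y\, \forall w\, (C(w) \lor \neg C(y))) \lor (\exists s\, \neg Q(s))
All bound variables are already distinct, so no renaming is needed.
Pull the quantifiers to the front (each side's bound variable is not free in the other side):
  \exists z\, \exists t\, \forall y\, \forall w\, \exists s\, (\neg C(z) \land \neg Q(t) \lor C(w) \lor \neg C(y) \lor \neg Q(s))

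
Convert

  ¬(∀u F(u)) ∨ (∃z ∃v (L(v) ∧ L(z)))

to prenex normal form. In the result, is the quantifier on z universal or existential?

Drive negations inward (¬∀x A ≡ ∃x ¬A, ¬∃x A ≡ ∀x ¬A, De Morgan for ∧/∨):
  (∃u ¬F(u)) ∨ (∃z ∃v (L(v) ∧ L(z)))
All bound variables are already distinct, so no renaming is needed.
Finally move all quantifiers to the prefix:
  ∃u ∃z ∃v (¬F(u) ∨ L(v) ∧ L(z))
The quantifier ∃z sits under an even number of negations, so it remains existential.

existential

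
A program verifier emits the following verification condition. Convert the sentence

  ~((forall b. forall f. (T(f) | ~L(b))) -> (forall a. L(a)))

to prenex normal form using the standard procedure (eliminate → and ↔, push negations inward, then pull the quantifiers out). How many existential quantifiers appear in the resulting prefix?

Eliminate → and ↔ using ¬ and ∨.
  ~(~(forall b. forall f. (T(f) | ~L(b))) | (forall a. L(a)))
Move each ¬ inward, flipping quantifiers it crosses:
  (forall b. forall f. (T(f) | ~L(b))) & (exists a. ~L(a))
All bound variables are already distinct, so no renaming is needed.
Extract every quantifier outward, since the variables are now distinct and don't occur free across branches:
  forall b. forall f. exists a. ((T(f) | ~L(b)) & ~L(a))
The prefix is forall b forall f exists a: 2 universal, 1 existential.

1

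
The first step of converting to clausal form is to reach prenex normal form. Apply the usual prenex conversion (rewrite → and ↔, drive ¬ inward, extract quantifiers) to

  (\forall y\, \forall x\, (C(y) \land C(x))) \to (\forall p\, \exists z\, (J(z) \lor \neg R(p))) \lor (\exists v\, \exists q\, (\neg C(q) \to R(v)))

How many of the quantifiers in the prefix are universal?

1

Eliminate → and ↔ using ¬ and ∨.
  \neg (\forall y\, \forall x\, (C(y) \land C(x))) \lor (\forall p\, \exists z\, (J(z) \lor \neg R(p))) \lor (\exists v\, \exists q\, (\neg \neg C(q) \lor R(v)))
Drive negations inward (¬∀x A ≡ ∃x ¬A, ¬∃x A ≡ ∀x ¬A, De Morgan for ∧/∨):
  (\exists y\, \exists x\, (\neg C(y) \lor \neg C(x))) \lor (\forall p\, \exists z\, (J(z) \lor \neg R(p))) \lor (\exists v\, \exists q\, (C(q) \lor R(v)))
All bound variables are already distinct, so no renaming is needed.
Finally move all quantifiers to the prefix:
  \exists y\, \exists x\, \forall p\, \exists z\, \exists v\, \exists q\, (\neg C(y) \lor \neg C(x) \lor J(z) \lor \neg R(p) \lor C(q) \lor R(v))
The prefix is \exists y \exists x \forall p \exists z \exists v \exists q: 1 universal, 5 existential.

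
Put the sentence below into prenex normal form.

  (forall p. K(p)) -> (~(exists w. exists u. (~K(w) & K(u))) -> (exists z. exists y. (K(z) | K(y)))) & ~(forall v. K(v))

Eliminate → and ↔ using ¬ and ∨.
  ~(forall p. K(p)) | (~~(exists w. exists u. (~K(w) & K(u))) | (exists z. exists y. (K(z) | K(y)))) & ~(forall v. K(v))
Push ¬ through the quantifiers and connectives to reach negation normal form:
  (exists p. ~K(p)) | ((exists w. exists u. (~K(w) & K(u))) | (exists z. exists y. (K(z) | K(y)))) & (exists v. ~K(v))
All bound variables are already distinct, so no renaming is needed.
Pull the quantifiers to the front (each side's bound variable is not free in the other side):
  exists p. exists w. exists u. exists z. exists y. exists v. (~K(p) | (~K(w) & K(u) | K(z) | K(y)) & ~K(v))

exists p. exists w. exists u. exists z. exists y. exists v. (~K(p) | (~K(w) & K(u) | K(z) | K(y)) & ~K(v))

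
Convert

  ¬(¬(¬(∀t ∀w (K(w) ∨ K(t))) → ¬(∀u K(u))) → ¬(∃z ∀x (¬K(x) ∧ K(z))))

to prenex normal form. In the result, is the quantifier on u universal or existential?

Eliminate → and ↔ using ¬ and ∨.
  ¬(¬¬(¬¬(∀t ∀w (K(w) ∨ K(t))) ∨ ¬(∀u K(u))) ∨ ¬(∃z ∀x (¬K(x) ∧ K(z))))
Push ¬ through the quantifiers and connectives to reach negation normal form:
  (∃t ∃w (¬K(w) ∧ ¬K(t))) ∧ (∀u K(u)) ∧ (∃z ∀x (¬K(x) ∧ K(z)))
All bound variables are already distinct, so no renaming is needed.
Pull the quantifiers to the front (each side's bound variable is not free in the other side):
  ∃t ∃w ∀u ∃z ∀x (¬K(w) ∧ ¬K(t) ∧ K(u) ∧ ¬K(x) ∧ K(z))
The quantifier ∀u sits under an even number of negations (counting the antecedent side of each →), so it remains universal.

universal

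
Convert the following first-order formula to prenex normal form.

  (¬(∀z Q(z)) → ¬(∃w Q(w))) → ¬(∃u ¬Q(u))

Rewrite implications/biconditionals: A → B as ¬A ∨ B.
  ¬(¬¬(∀z Q(z)) ∨ ¬(∃w Q(w))) ∨ ¬(∃u ¬Q(u))
Drive negations inward (¬∀x A ≡ ∃x ¬A, ¬∃x A ≡ ∀x ¬A, De Morgan for ∧/∨):
  (∃z ¬Q(z)) ∧ (∃w Q(w)) ∨ (∀u Q(u))
All bound variables are already distinct, so no renaming is needed.
Pull the quantifiers to the front (each side's bound variable is not free in the other side):
  ∃z ∃w ∀u (¬Q(z) ∧ Q(w) ∨ Q(u))

∃z ∃w ∀u (¬Q(z) ∧ Q(w) ∨ Q(u))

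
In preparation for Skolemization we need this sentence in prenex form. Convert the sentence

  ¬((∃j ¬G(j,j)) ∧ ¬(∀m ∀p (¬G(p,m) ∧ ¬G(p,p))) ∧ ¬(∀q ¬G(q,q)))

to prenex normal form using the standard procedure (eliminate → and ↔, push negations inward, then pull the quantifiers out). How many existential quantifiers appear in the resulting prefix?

Move each ¬ inward, flipping quantifiers it crosses:
  (∀j G(j,j)) ∨ (∀m ∀p (¬G(p,m) ∧ ¬G(p,p))) ∨ (∀q ¬G(q,q))
All bound variables are already distinct, so no renaming is needed.
Finally move all quantifiers to the prefix:
  ∀j ∀m ∀p ∀q (G(j,j) ∨ ¬G(p,m) ∧ ¬G(p,p) ∨ ¬G(q,q))
The prefix is ∀j ∀m ∀p ∀q: 4 universal, 0 existential.

0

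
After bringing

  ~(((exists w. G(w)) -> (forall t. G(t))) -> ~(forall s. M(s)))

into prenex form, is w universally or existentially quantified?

universal

Eliminate → and ↔ using ¬ and ∨.
  ~(~(~(exists w. G(w)) | (forall t. G(t))) | ~(forall s. M(s)))
Drive negations inward (¬∀x A ≡ ∃x ¬A, ¬∃x A ≡ ∀x ¬A, De Morgan for ∧/∨):
  ((forall w. ~G(w)) | (forall t. G(t))) & (forall s. M(s))
All bound variables are already distinct, so no renaming is needed.
Finally move all quantifiers to the prefix:
  forall w. forall t. forall s. ((~G(w) | G(t)) & M(s))
The quantifier exists w sits under an odd number of negations (counting the antecedent side of each →), so it flips to forall w.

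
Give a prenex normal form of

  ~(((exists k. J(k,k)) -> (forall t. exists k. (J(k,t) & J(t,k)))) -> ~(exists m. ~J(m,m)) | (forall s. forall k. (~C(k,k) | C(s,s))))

First replace A → B with ¬A ∨ B.
  ~(~(~(exists k. J(k,k)) | (forall t. exists k. (J(k,t) & J(t,k)))) | ~(exists m. ~J(m,m)) | (forall s. forall k. (~C(k,k) | C(s,s))))
Move each ¬ inward, flipping quantifiers it crosses:
  ((forall k. ~J(k,k)) | (forall t. exists k. (J(k,t) & J(t,k)))) & (exists m. ~J(m,m)) & (exists s. exists k. (C(k,k) & ~C(s,s)))
Give each quantifier a distinct variable: k↦z, k↦a.
  ((forall k. ~J(k,k)) | (forall t. exists z. (J(z,t) & J(t,z)))) & (exists m. ~J(m,m)) & (exists s. exists a. (C(a,a) & ~C(s,s)))
Finally move all quantifiers to the prefix:
  forall k. forall t. exists z. exists m. exists s. exists a. ((~J(k,k) | J(z,t) & J(t,z)) & ~J(m,m) & C(a,a) & ~C(s,s))

forall k. forall t. exists z. exists m. exists s. exists a. ((~J(k,k) | J(z,t) & J(t,z)) & ~J(m,m) & C(a,a) & ~C(s,s))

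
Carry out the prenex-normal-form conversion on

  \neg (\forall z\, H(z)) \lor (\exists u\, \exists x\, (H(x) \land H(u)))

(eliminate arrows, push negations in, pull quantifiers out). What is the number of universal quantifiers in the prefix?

Move each ¬ inward, flipping quantifiers it crosses:
  (\exists z\, \neg H(z)) \lor (\exists u\, \exists x\, (H(x) \land H(u)))
All bound variables are already distinct, so no renaming is needed.
Finally move all quantifiers to the prefix:
  \exists z\, \exists u\, \exists x\, (\neg H(z) \lor H(x) \land H(u))
The prefix is \exists z \exists u \exists x: 0 universal, 3 existential.

0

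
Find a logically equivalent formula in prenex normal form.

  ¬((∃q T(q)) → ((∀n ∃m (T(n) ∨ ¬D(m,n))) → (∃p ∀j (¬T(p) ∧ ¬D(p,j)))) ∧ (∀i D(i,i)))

∃q ∀n ∃m ∀p ∃j ∃i (T(q) ∧ ((T(n) ∨ ¬D(m,n)) ∧ (T(p) ∨ D(p,j)) ∨ ¬D(i,i)))

Eliminate → and ↔ using ¬ and ∨.
  ¬(¬(∃q T(q)) ∨ (¬(∀n ∃m (T(n) ∨ ¬D(m,n))) ∨ (∃p ∀j (¬T(p) ∧ ¬D(p,j)))) ∧ (∀i D(i,i)))
Drive negations inward (¬∀x A ≡ ∃x ¬A, ¬∃x A ≡ ∀x ¬A, De Morgan for ∧/∨):
  (∃q T(q)) ∧ ((∀n ∃m (T(n) ∨ ¬D(m,n))) ∧ (∀p ∃j (T(p) ∨ D(p,j))) ∨ (∃i ¬D(i,i)))
Extract every quantifier outward, since the variables are now distinct and don't occur free across branches:
  ∃q ∀n ∃m ∀p ∃j ∃i (T(q) ∧ ((T(n) ∨ ¬D(m,n)) ∧ (T(p) ∨ D(p,j)) ∨ ¬D(i,i)))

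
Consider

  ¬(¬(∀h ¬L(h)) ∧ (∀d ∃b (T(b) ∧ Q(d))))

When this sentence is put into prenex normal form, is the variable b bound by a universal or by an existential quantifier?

universal

Push ¬ through the quantifiers and connectives to reach negation normal form:
  (∀h ¬L(h)) ∨ (∃d ∀b (¬T(b) ∨ ¬Q(d)))
All bound variables are already distinct, so no renaming is needed.
Extract every quantifier outward, since the variables are now distinct and don't occur free across branches:
  ∀h ∃d ∀b (¬L(h) ∨ ¬T(b) ∨ ¬Q(d))
The quantifier ∃b sits under an odd number of negations, so it flips to ∀b.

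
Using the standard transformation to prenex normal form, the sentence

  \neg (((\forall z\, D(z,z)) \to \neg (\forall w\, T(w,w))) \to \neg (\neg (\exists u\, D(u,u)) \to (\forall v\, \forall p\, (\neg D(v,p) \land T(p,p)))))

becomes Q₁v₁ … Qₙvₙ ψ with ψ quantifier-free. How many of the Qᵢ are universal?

Eliminate → and ↔ using ¬ and ∨.
  \neg (\neg (\neg (\forall z\, D(z,z)) \lor \neg (\forall w\, T(w,w))) \lor \neg (\neg \neg (\exists u\, D(u,u)) \lor (\forall v\, \forall p\, (\neg D(v,p) \land T(p,p)))))
Move each ¬ inward, flipping quantifiers it crosses:
  ((\exists z\, \neg D(z,z)) \lor (\exists w\, \neg T(w,w))) \land ((\exists u\, D(u,u)) \lor (\forall v\, \forall p\, (\neg D(v,p) \land T(p,p))))
Pull the quantifiers to the front (each side's bound variable is not free in the other side):
  \exists z\, \exists w\, \exists u\, \forall v\, \forall p\, ((\neg D(z,z) \lor \neg T(w,w)) \land (D(u,u) \lor \neg D(v,p) \land T(p,p)))
The prefix is \exists z \exists w \exists u \forall v \forall p: 2 universal, 3 existential.

2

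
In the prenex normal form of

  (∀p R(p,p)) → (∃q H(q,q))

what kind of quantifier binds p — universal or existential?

existential

First replace A → B with ¬A ∨ B.
  ¬(∀p R(p,p)) ∨ (∃q H(q,q))
Move each ¬ inward, flipping quantifiers it crosses:
  (∃p ¬R(p,p)) ∨ (∃q H(q,q))
All bound variables are already distinct, so no renaming is needed.
Extract every quantifier outward, since the variables are now distinct and don't occur free across branches:
  ∃p ∃q (¬R(p,p) ∨ H(q,q))
The quantifier ∀p sits under an odd number of negations (counting the antecedent side of each →), so it flips to ∃p.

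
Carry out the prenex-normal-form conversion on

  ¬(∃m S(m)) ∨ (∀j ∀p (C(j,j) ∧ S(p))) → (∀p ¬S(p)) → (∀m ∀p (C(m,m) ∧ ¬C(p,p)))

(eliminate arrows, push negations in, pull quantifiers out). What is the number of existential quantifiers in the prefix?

4

Rewrite implications/biconditionals: A → B as ¬A ∨ B.
  ¬(¬(∃m S(m)) ∨ (∀j ∀p (C(j,j) ∧ S(p)))) ∨ ¬(∀p ¬S(p)) ∨ (∀m ∀p (C(m,m) ∧ ¬C(p,p)))
Move each ¬ inward, flipping quantifiers it crosses:
  (∃m S(m)) ∧ (∃j ∃p (¬C(j,j) ∨ ¬S(p))) ∨ (∃p S(p)) ∨ (∀m ∀p (C(m,m) ∧ ¬C(p,p)))
Give each quantifier a distinct variable: p↦w, m↦s, p↦u1.
  (∃m S(m)) ∧ (∃j ∃p (¬C(j,j) ∨ ¬S(p))) ∨ (∃w S(w)) ∨ (∀s ∀u1 (C(s,s) ∧ ¬C(u1,u1)))
Pull the quantifiers to the front (each side's bound variable is not free in the other side):
  ∃m ∃j ∃p ∃w ∀s ∀u1 (S(m) ∧ (¬C(j,j) ∨ ¬S(p)) ∨ S(w) ∨ C(s,s) ∧ ¬C(u1,u1))
The prefix is ∃m ∃j ∃p ∃w ∀s ∀u1: 2 universal, 4 existential.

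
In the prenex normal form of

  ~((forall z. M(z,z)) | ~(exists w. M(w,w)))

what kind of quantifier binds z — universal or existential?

existential

Push ¬ through the quantifiers and connectives to reach negation normal form:
  (exists z. ~M(z,z)) & (exists w. M(w,w))
All bound variables are already distinct, so no renaming is needed.
Pull the quantifiers to the front (each side's bound variable is not free in the other side):
  exists z. exists w. (~M(z,z) & M(w,w))
The quantifier forall z sits under an odd number of negations, so it flips to exists z.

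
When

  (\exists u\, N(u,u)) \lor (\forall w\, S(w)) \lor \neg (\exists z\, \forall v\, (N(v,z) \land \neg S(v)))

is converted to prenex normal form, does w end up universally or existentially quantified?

Move each ¬ inward, flipping quantifiers it crosses:
  (\exists u\, N(u,u)) \lor (\forall w\, S(w)) \lor (\forall z\, \exists v\, (\neg N(v,z) \lor S(v)))
Finally move all quantifiers to the prefix:
  \exists u\, \forall w\, \forall z\, \exists v\, (N(u,u) \lor S(w) \lor \neg N(v,z) \lor S(v))
The quantifier \forall w sits under an even number of negations, so it remains universal.

universal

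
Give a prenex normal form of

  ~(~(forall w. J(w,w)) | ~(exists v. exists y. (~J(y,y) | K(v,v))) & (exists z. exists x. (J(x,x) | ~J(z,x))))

Push ¬ through the quantifiers and connectives to reach negation normal form:
  (forall w. J(w,w)) & ((exists v. exists y. (~J(y,y) | K(v,v))) | (forall z. forall x. (~J(x,x) & J(z,x))))
All bound variables are already distinct, so no renaming is needed.
Pull the quantifiers to the front (each side's bound variable is not free in the other side):
  forall w. exists v. exists y. forall z. forall x. (J(w,w) & (~J(y,y) | K(v,v) | ~J(x,x) & J(z,x)))

forall w. exists v. exists y. forall z. forall x. (J(w,w) & (~J(y,y) | K(v,v) | ~J(x,x) & J(z,x)))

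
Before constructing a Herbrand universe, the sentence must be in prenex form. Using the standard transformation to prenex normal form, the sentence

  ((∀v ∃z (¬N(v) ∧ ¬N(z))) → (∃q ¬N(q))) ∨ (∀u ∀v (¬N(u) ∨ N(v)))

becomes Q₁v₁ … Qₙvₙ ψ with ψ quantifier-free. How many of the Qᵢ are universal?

Rewrite implications/biconditionals: A → B as ¬A ∨ B.
  ¬(∀v ∃z (¬N(v) ∧ ¬N(z))) ∨ (∃q ¬N(q)) ∨ (∀u ∀v (¬N(u) ∨ N(v)))
Push ¬ through the quantifiers and connectives to reach negation normal form:
  (∃v ∀z (N(v) ∨ N(z))) ∨ (∃q ¬N(q)) ∨ (∀u ∀v (¬N(u) ∨ N(v)))
Rename bound variables to avoid capture: v↦u1.
  (∃v ∀z (N(v) ∨ N(z))) ∨ (∃q ¬N(q)) ∨ (∀u ∀u1 (¬N(u) ∨ N(u1)))
Finally move all quantifiers to the prefix:
  ∃v ∀z ∃q ∀u ∀u1 (N(v) ∨ N(z) ∨ ¬N(q) ∨ ¬N(u) ∨ N(u1))
The prefix is ∃v ∀z ∃q ∀u ∀u1: 3 universal, 2 existential.

3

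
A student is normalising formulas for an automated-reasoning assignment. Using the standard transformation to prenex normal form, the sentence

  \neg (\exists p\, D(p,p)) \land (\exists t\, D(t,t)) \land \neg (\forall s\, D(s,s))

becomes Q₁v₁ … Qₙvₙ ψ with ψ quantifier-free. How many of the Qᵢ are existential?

Push ¬ through the quantifiers and connectives to reach negation normal form:
  (\forall p\, \neg D(p,p)) \land (\exists t\, D(t,t)) \land (\exists s\, \neg D(s,s))
All bound variables are already distinct, so no renaming is needed.
Finally move all quantifiers to the prefix:
  \forall p\, \exists t\, \exists s\, (\neg D(p,p) \land D(t,t) \land \neg D(s,s))
The prefix is \forall p \exists t \exists s: 1 universal, 2 existential.

2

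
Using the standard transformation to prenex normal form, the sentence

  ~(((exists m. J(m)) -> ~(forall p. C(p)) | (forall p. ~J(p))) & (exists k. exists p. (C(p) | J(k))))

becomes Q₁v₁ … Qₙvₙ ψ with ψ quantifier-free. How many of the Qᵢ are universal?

Eliminate → and ↔ using ¬ and ∨.
  ~((~(exists m. J(m)) | ~(forall p. C(p)) | (forall p. ~J(p))) & (exists k. exists p. (C(p) | J(k))))
Move each ¬ inward, flipping quantifiers it crosses:
  (exists m. J(m)) & (forall p. C(p)) & (exists p. J(p)) | (forall k. forall p. (~C(p) & ~J(k)))
Rename bound variables to avoid capture: p↦w, p↦u1.
  (exists m. J(m)) & (forall p. C(p)) & (exists w. J(w)) | (forall k. forall u1. (~C(u1) & ~J(k)))
Pull the quantifiers to the front (each side's bound variable is not free in the other side):
  exists m. forall p. exists w. forall k. forall u1. (J(m) & C(p) & J(w) | ~C(u1) & ~J(k))
The prefix is exists m forall p exists w forall k forall u1: 3 universal, 2 existential.

3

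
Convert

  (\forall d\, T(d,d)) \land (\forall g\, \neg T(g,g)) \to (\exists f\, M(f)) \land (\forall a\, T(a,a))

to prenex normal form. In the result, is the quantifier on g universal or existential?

Rewrite implications/biconditionals: A → B as ¬A ∨ B.
  \neg ((\forall d\, T(d,d)) \land (\forall g\, \neg T(g,g))) \lor (\exists f\, M(f)) \land (\forall a\, T(a,a))
Move each ¬ inward, flipping quantifiers it crosses:
  (\exists d\, \neg T(d,d)) \lor (\exists g\, T(g,g)) \lor (\exists f\, M(f)) \land (\forall a\, T(a,a))
Finally move all quantifiers to the prefix:
  \exists d\, \exists g\, \exists f\, \forall a\, (\neg T(d,d) \lor T(g,g) \lor M(f) \land T(a,a))
The quantifier \forall g sits under an odd number of negations (counting the antecedent side of each →), so it flips to \exists g.

existential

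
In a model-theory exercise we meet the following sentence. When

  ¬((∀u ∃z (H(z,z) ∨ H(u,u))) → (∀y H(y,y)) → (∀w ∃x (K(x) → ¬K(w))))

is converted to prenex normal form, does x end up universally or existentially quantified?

universal

First replace A → B with ¬A ∨ B.
  ¬(¬(∀u ∃z (H(z,z) ∨ H(u,u))) ∨ ¬(∀y H(y,y)) ∨ (∀w ∃x (¬K(x) ∨ ¬K(w))))
Drive negations inward (¬∀x A ≡ ∃x ¬A, ¬∃x A ≡ ∀x ¬A, De Morgan for ∧/∨):
  (∀u ∃z (H(z,z) ∨ H(u,u))) ∧ (∀y H(y,y)) ∧ (∃w ∀x (K(x) ∧ K(w)))
All bound variables are already distinct, so no renaming is needed.
Pull the quantifiers to the front (each side's bound variable is not free in the other side):
  ∀u ∃z ∀y ∃w ∀x ((H(z,z) ∨ H(u,u)) ∧ H(y,y) ∧ K(x) ∧ K(w))
The quantifier ∃x sits under an odd number of negations (counting the antecedent side of each →), so it flips to ∀x.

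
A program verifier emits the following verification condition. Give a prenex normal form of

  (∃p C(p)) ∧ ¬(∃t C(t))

Drive negations inward (¬∀x A ≡ ∃x ¬A, ¬∃x A ≡ ∀x ¬A, De Morgan for ∧/∨):
  (∃p C(p)) ∧ (∀t ¬C(t))
All bound variables are already distinct, so no renaming is needed.
Finally move all quantifiers to the prefix:
  ∃p ∀t (C(p) ∧ ¬C(t))

∃p ∀t (C(p) ∧ ¬C(t))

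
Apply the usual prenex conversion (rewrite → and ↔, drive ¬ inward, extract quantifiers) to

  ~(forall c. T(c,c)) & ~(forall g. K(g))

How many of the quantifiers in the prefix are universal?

Drive negations inward (¬∀x A ≡ ∃x ¬A, ¬∃x A ≡ ∀x ¬A, De Morgan for ∧/∨):
  (exists c. ~T(c,c)) & (exists g. ~K(g))
All bound variables are already distinct, so no renaming is needed.
Finally move all quantifiers to the prefix:
  exists c. exists g. (~T(c,c) & ~K(g))
The prefix is exists c exists g: 0 universal, 2 existential.

0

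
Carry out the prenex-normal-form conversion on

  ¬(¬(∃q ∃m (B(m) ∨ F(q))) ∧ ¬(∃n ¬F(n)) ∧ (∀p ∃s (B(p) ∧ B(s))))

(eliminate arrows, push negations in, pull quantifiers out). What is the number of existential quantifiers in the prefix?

4

Move each ¬ inward, flipping quantifiers it crosses:
  (∃q ∃m (B(m) ∨ F(q))) ∨ (∃n ¬F(n)) ∨ (∃p ∀s (¬B(p) ∨ ¬B(s)))
Finally move all quantifiers to the prefix:
  ∃q ∃m ∃n ∃p ∀s (B(m) ∨ F(q) ∨ ¬F(n) ∨ ¬B(p) ∨ ¬B(s))
The prefix is ∃q ∃m ∃n ∃p ∀s: 1 universal, 4 existential.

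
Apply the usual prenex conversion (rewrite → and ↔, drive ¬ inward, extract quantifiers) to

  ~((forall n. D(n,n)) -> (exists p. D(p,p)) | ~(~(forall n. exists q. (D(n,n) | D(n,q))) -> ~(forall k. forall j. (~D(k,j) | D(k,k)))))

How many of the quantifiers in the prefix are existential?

3

Eliminate → and ↔ using ¬ and ∨.
  ~(~(forall n. D(n,n)) | (exists p. D(p,p)) | ~(~~(forall n. exists q. (D(n,n) | D(n,q))) | ~(forall k. forall j. (~D(k,j) | D(k,k)))))
Drive negations inward (¬∀x A ≡ ∃x ¬A, ¬∃x A ≡ ∀x ¬A, De Morgan for ∧/∨):
  (forall n. D(n,n)) & (forall p. ~D(p,p)) & ((forall n. exists q. (D(n,n) | D(n,q))) | (exists k. exists j. (D(k,j) & ~D(k,k))))
Rename bound variables to avoid capture: n↦z.
  (forall n. D(n,n)) & (forall p. ~D(p,p)) & ((forall z. exists q. (D(z,z) | D(z,q))) | (exists k. exists j. (D(k,j) & ~D(k,k))))
Finally move all quantifiers to the prefix:
  forall n. forall p. forall z. exists q. exists k. exists j. (D(n,n) & ~D(p,p) & (D(z,z) | D(z,q) | D(k,j) & ~D(k,k)))
The prefix is forall n forall p forall z exists q exists k exists j: 3 universal, 3 existential.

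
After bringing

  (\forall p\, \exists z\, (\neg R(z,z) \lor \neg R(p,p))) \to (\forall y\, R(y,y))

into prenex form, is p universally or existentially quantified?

existential

Rewrite implications/biconditionals: A → B as ¬A ∨ B.
  \neg (\forall p\, \exists z\, (\neg R(z,z) \lor \neg R(p,p))) \lor (\forall y\, R(y,y))
Move each ¬ inward, flipping quantifiers it crosses:
  (\exists p\, \forall z\, (R(z,z) \land R(p,p))) \lor (\forall y\, R(y,y))
All bound variables are already distinct, so no renaming is needed.
Finally move all quantifiers to the prefix:
  \exists p\, \forall z\, \forall y\, (R(z,z) \land R(p,p) \lor R(y,y))
The quantifier \forall p sits under an odd number of negations (counting the antecedent side of each →), so it flips to \exists p.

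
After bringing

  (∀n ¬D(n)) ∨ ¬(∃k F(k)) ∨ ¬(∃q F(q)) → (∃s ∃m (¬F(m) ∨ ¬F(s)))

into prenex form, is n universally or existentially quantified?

First replace A → B with ¬A ∨ B.
  ¬((∀n ¬D(n)) ∨ ¬(∃k F(k)) ∨ ¬(∃q F(q))) ∨ (∃s ∃m (¬F(m) ∨ ¬F(s)))
Move each ¬ inward, flipping quantifiers it crosses:
  (∃n D(n)) ∧ (∃k F(k)) ∧ (∃q F(q)) ∨ (∃s ∃m (¬F(m) ∨ ¬F(s)))
All bound variables are already distinct, so no renaming is needed.
Extract every quantifier outward, since the variables are now distinct and don't occur free across branches:
  ∃n ∃k ∃q ∃s ∃m (D(n) ∧ F(k) ∧ F(q) ∨ ¬F(m) ∨ ¬F(s))
The quantifier ∀n sits under an odd number of negations (counting the antecedent side of each →), so it flips to ∃n.

existential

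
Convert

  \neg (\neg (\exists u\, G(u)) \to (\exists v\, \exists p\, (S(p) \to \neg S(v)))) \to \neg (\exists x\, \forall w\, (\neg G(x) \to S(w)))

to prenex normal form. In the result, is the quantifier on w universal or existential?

Rewrite implications/biconditionals: A → B as ¬A ∨ B.
  \neg \neg (\neg \neg (\exists u\, G(u)) \lor (\exists v\, \exists p\, (\neg S(p) \lor \neg S(v)))) \lor \neg (\exists x\, \forall w\, (\neg \neg G(x) \lor S(w)))
Move each ¬ inward, flipping quantifiers it crosses:
  (\exists u\, G(u)) \lor (\exists v\, \exists p\, (\neg S(p) \lor \neg S(v))) \lor (\forall x\, \exists w\, (\neg G(x) \land \neg S(w)))
Pull the quantifiers to the front (each side's bound variable is not free in the other side):
  \exists u\, \exists v\, \exists p\, \forall x\, \exists w\, (G(u) \lor \neg S(p) \lor \neg S(v) \lor \neg G(x) \land \neg S(w))
The quantifier \forall w sits under an odd number of negations (counting the antecedent side of each →), so it flips to \exists w.

existential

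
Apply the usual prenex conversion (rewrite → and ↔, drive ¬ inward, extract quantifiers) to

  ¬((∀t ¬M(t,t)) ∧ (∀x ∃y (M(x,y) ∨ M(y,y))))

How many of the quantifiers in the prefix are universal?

1

Push ¬ through the quantifiers and connectives to reach negation normal form:
  (∃t M(t,t)) ∨ (∃x ∀y (¬M(x,y) ∧ ¬M(y,y)))
All bound variables are already distinct, so no renaming is needed.
Extract every quantifier outward, since the variables are now distinct and don't occur free across branches:
  ∃t ∃x ∀y (M(t,t) ∨ ¬M(x,y) ∧ ¬M(y,y))
The prefix is ∃t ∃x ∀y: 1 universal, 2 existential.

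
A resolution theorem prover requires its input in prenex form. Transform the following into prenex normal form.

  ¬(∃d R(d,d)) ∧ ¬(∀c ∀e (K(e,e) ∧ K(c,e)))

Move each ¬ inward, flipping quantifiers it crosses:
  (∀d ¬R(d,d)) ∧ (∃c ∃e (¬K(e,e) ∨ ¬K(c,e)))
Pull the quantifiers to the front (each side's bound variable is not free in the other side):
  ∀d ∃c ∃e (¬R(d,d) ∧ (¬K(e,e) ∨ ¬K(c,e)))

∀d ∃c ∃e (¬R(d,d) ∧ (¬K(e,e) ∨ ¬K(c,e)))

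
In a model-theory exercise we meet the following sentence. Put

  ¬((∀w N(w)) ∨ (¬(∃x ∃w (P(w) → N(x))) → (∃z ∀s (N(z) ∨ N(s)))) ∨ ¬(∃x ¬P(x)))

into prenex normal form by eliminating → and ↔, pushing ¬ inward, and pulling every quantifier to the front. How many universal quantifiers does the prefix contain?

Rewrite implications/biconditionals: A → B as ¬A ∨ B.
  ¬((∀w N(w)) ∨ ¬¬(∃x ∃w (¬P(w) ∨ N(x))) ∨ (∃z ∀s (N(z) ∨ N(s))) ∨ ¬(∃x ¬P(x)))
Move each ¬ inward, flipping quantifiers it crosses:
  (∃w ¬N(w)) ∧ (∀x ∀w (P(w) ∧ ¬N(x))) ∧ (∀z ∃s (¬N(z) ∧ ¬N(s))) ∧ (∃x ¬P(x))
Rename bound variables to avoid capture: w↦b, x↦y.
  (∃w ¬N(w)) ∧ (∀x ∀b (P(b) ∧ ¬N(x))) ∧ (∀z ∃s (¬N(z) ∧ ¬N(s))) ∧ (∃y ¬P(y))
Finally move all quantifiers to the prefix:
  ∃w ∀x ∀b ∀z ∃s ∃y (¬N(w) ∧ P(b) ∧ ¬N(x) ∧ ¬N(z) ∧ ¬N(s) ∧ ¬P(y))
The prefix is ∃w ∀x ∀b ∀z ∃s ∃y: 3 universal, 3 existential.

3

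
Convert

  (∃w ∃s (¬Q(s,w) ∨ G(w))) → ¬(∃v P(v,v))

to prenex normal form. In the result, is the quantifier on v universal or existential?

Eliminate → and ↔ using ¬ and ∨.
  ¬(∃w ∃s (¬Q(s,w) ∨ G(w))) ∨ ¬(∃v P(v,v))
Push ¬ through the quantifiers and connectives to reach negation normal form:
  (∀w ∀s (Q(s,w) ∧ ¬G(w))) ∨ (∀v ¬P(v,v))
All bound variables are already distinct, so no renaming is needed.
Finally move all quantifiers to the prefix:
  ∀w ∀s ∀v (Q(s,w) ∧ ¬G(w) ∨ ¬P(v,v))
The quantifier ∃v sits under an odd number of negations (counting the antecedent side of each →), so it flips to ∀v.

universal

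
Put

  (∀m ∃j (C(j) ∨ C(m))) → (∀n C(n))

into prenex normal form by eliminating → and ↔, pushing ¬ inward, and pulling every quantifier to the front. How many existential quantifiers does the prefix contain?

1

First replace A → B with ¬A ∨ B.
  ¬(∀m ∃j (C(j) ∨ C(m))) ∨ (∀n C(n))
Move each ¬ inward, flipping quantifiers it crosses:
  (∃m ∀j (¬C(j) ∧ ¬C(m))) ∨ (∀n C(n))
Extract every quantifier outward, since the variables are now distinct and don't occur free across branches:
  ∃m ∀j ∀n (¬C(j) ∧ ¬C(m) ∨ C(n))
The prefix is ∃m ∀j ∀n: 2 universal, 1 existential.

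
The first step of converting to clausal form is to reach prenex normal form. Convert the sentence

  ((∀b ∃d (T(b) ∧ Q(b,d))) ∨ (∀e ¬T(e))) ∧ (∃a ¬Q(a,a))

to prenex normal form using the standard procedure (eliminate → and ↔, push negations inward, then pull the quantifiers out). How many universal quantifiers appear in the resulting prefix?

All bound variables are already distinct, so no renaming is needed.
Extract every quantifier outward, since the variables are now distinct and don't occur free across branches:
  ∀b ∃d ∀e ∃a ((T(b) ∧ Q(b,d) ∨ ¬T(e)) ∧ ¬Q(a,a))
The prefix is ∀b ∃d ∀e ∃a: 2 universal, 2 existential.

2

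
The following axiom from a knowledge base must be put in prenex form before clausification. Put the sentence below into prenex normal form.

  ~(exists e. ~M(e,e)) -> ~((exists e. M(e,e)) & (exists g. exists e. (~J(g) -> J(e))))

Rewrite implications/biconditionals: A → B as ¬A ∨ B.
  ~~(exists e. ~M(e,e)) | ~((exists e. M(e,e)) & (exists g. exists e. (~~J(g) | J(e))))
Drive negations inward (¬∀x A ≡ ∃x ¬A, ¬∃x A ≡ ∀x ¬A, De Morgan for ∧/∨):
  (exists e. ~M(e,e)) | (forall e. ~M(e,e)) | (forall g. forall e. (~J(g) & ~J(e)))
Give each quantifier a distinct variable: e↦p, e↦z1.
  (exists e. ~M(e,e)) | (forall p. ~M(p,p)) | (forall g. forall z1. (~J(g) & ~J(z1)))
Pull the quantifiers to the front (each side's bound variable is not free in the other side):
  exists e. forall p. forall g. forall z1. (~M(e,e) | ~M(p,p) | ~J(g) & ~J(z1))

exists e. forall p. forall g. forall z1. (~M(e,e) | ~M(p,p) | ~J(g) & ~J(z1))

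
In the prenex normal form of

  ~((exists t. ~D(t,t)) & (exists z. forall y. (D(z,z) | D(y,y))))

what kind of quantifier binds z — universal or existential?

universal

Drive negations inward (¬∀x A ≡ ∃x ¬A, ¬∃x A ≡ ∀x ¬A, De Morgan for ∧/∨):
  (forall t. D(t,t)) | (forall z. exists y. (~D(z,z) & ~D(y,y)))
Finally move all quantifiers to the prefix:
  forall t. forall z. exists y. (D(t,t) | ~D(z,z) & ~D(y,y))
The quantifier exists z sits under an odd number of negations, so it flips to forall z.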